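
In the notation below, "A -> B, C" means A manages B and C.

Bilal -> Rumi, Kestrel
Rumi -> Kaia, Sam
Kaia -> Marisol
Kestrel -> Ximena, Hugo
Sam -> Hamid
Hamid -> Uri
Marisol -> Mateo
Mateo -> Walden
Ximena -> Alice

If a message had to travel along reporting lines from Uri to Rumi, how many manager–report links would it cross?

Uri is in Rumi's organization: the chain from Uri up to Rumi is Uri → Hamid → Sam → Rumi, which is 3 links.

3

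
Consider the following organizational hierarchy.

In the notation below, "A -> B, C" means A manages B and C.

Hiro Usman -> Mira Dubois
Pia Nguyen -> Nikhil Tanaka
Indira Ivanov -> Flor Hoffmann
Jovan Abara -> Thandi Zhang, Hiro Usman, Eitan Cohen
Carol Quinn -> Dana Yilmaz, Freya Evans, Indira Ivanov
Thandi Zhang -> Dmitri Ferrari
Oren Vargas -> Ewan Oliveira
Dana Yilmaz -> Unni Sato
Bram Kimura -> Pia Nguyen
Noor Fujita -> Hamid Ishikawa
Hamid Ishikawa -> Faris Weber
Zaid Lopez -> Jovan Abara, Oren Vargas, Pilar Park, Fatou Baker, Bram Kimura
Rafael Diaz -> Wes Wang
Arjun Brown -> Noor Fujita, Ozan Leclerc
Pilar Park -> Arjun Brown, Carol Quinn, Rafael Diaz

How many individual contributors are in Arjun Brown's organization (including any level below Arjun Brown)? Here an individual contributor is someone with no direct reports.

The people in Arjun Brown's organization with no one reporting to them are Ozan Leclerc, Faris Weber. That is 2.

2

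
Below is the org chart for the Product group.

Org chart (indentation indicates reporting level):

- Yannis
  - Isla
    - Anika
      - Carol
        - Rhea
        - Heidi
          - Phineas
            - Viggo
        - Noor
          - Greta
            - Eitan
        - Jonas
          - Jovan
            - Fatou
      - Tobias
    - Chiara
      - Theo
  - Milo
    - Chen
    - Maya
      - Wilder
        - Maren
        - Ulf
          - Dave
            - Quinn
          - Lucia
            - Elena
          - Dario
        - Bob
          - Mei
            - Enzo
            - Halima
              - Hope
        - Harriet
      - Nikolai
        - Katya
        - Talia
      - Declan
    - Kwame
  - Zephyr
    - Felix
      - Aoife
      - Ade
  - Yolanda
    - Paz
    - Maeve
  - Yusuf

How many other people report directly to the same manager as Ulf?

3

Ulf reports to Wilder. Wilder's other direct reports are Maren, Bob, Harriet — 3 peers.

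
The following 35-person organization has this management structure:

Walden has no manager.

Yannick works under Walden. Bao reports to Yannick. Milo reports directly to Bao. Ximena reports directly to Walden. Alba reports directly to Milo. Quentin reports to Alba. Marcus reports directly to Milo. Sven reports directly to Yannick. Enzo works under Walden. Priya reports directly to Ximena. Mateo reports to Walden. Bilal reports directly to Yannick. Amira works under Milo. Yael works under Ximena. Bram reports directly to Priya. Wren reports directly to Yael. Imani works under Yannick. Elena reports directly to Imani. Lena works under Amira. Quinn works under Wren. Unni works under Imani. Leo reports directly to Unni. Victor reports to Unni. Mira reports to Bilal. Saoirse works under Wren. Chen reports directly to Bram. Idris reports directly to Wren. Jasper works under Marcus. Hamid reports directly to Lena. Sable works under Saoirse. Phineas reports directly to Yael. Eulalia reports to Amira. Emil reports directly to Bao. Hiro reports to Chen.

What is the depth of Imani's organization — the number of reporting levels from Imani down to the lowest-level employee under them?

The longest chain under Imani runs Imani → Unni → Victor, which is 2 levels below Imani.

2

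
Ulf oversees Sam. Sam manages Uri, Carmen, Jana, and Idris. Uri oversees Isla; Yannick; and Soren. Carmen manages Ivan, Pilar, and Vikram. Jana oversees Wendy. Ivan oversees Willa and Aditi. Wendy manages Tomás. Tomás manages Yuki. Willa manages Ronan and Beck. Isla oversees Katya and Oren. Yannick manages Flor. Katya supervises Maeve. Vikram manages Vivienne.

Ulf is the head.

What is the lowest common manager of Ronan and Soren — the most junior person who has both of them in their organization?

Ronan's chain of managers is Willa, Ivan, Carmen, Sam, Ulf. Soren's chain of managers is Uri, Sam, Ulf. The first manager that appears in both chains is Sam.

Sam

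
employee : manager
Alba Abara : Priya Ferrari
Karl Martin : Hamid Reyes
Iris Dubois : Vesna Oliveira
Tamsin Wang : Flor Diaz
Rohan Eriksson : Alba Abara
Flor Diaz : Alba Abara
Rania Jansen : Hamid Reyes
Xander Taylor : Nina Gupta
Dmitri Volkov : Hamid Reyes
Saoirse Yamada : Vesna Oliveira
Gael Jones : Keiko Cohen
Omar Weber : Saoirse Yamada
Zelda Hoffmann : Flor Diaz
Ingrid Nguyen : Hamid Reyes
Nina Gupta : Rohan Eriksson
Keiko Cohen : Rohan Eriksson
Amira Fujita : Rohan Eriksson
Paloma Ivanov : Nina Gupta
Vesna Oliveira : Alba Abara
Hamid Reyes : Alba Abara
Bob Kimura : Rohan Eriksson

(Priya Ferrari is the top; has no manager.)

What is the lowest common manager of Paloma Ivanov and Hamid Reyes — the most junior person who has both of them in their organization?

Alba Abara

Paloma Ivanov's chain of managers is Nina Gupta, Rohan Eriksson, Alba Abara, Priya Ferrari. Hamid Reyes's chain of managers is Alba Abara, Priya Ferrari. The first manager that appears in both chains is Alba Abara.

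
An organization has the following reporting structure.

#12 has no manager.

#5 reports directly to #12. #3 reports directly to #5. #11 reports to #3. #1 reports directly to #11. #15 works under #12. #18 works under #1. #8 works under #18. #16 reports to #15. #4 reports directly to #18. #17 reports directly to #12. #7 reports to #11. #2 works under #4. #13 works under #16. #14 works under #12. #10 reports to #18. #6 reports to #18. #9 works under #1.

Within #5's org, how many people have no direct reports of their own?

The people in #5's organization with no one reporting to them are #7, #9, #6, #10, #2, #8. That is 6.

6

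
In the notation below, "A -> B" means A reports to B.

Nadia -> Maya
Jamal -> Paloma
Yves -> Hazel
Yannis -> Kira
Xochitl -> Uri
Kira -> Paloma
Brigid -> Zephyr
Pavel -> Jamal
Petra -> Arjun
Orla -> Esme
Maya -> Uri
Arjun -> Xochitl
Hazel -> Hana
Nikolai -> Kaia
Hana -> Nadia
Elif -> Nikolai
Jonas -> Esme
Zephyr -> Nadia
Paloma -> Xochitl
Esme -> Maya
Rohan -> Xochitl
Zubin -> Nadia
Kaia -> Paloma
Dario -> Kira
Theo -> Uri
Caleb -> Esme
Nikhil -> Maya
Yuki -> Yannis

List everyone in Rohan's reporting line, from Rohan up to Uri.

Rohan reports to Xochitl. Xochitl reports to Uri. Uri is at the top.

Rohan -> Xochitl -> Uri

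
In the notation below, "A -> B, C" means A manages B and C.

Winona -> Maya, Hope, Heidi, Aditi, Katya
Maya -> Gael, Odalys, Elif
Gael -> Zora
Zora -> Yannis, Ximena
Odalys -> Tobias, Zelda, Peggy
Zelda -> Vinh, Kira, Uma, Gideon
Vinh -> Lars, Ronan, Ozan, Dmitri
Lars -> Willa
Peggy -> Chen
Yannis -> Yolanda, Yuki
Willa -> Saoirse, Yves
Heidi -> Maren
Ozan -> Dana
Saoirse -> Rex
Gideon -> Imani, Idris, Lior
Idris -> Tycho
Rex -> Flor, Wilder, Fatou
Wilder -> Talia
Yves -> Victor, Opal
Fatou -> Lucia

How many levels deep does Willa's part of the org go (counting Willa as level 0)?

The longest chain under Willa runs Willa → Saoirse → Rex → Fatou → Lucia, which is 4 levels below Willa.

4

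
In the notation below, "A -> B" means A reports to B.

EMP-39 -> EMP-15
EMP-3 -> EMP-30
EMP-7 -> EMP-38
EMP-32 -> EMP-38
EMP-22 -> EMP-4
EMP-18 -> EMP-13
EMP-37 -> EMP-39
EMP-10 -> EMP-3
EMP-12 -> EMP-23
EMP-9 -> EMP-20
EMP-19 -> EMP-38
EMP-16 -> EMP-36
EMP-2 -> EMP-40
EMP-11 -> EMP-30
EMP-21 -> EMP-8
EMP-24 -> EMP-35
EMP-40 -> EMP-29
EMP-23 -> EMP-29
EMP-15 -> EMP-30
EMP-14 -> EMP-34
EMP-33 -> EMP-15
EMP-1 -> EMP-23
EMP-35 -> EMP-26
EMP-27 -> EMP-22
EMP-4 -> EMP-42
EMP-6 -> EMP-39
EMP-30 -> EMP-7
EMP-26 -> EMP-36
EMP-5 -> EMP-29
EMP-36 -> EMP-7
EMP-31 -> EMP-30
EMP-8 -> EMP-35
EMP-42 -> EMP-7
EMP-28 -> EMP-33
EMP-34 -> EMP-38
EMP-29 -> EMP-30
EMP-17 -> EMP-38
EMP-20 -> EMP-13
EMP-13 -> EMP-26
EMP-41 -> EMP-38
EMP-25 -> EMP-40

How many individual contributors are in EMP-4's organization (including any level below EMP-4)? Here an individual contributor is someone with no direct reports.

1

The only person in EMP-4's organization with no one reporting to them is EMP-27. That is 1.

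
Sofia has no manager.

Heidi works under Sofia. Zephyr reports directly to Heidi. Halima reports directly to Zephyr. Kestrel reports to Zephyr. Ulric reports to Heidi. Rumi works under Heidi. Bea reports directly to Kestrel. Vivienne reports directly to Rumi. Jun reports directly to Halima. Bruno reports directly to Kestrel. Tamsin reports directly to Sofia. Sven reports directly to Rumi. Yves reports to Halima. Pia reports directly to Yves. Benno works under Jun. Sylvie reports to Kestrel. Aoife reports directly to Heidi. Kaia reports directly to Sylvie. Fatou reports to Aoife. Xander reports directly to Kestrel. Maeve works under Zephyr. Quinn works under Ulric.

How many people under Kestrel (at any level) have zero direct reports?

The people in Kestrel's organization with no one reporting to them are Xander, Kaia, Bruno, Bea. That is 4.

4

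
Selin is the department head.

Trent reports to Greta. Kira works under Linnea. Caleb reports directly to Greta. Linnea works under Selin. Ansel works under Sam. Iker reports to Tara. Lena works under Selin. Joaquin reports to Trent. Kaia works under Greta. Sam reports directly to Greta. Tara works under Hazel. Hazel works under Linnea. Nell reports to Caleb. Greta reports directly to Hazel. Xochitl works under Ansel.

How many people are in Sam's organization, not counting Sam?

Sam directly manages Ansel. Under Ansel: Xochitl (1). That's 2 in total.

2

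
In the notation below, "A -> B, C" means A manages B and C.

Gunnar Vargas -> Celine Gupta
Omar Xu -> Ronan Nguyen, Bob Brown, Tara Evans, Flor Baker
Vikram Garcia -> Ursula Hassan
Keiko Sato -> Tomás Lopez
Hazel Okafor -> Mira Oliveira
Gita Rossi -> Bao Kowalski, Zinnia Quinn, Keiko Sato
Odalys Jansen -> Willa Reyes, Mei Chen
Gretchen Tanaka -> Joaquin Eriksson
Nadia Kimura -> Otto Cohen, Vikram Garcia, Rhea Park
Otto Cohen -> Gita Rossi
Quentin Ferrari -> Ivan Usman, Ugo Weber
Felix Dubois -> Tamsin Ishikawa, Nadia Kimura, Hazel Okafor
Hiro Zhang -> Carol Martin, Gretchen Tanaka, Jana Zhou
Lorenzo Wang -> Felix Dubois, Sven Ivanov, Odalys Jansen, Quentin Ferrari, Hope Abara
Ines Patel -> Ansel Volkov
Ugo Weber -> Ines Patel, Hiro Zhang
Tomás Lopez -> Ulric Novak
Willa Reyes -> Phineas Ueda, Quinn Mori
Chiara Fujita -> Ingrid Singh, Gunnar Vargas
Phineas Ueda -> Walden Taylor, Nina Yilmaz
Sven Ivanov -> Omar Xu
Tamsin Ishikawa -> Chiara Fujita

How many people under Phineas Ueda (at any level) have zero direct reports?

2

The people in Phineas Ueda's organization with no one reporting to them are Nina Yilmaz, Walden Taylor. That is 2.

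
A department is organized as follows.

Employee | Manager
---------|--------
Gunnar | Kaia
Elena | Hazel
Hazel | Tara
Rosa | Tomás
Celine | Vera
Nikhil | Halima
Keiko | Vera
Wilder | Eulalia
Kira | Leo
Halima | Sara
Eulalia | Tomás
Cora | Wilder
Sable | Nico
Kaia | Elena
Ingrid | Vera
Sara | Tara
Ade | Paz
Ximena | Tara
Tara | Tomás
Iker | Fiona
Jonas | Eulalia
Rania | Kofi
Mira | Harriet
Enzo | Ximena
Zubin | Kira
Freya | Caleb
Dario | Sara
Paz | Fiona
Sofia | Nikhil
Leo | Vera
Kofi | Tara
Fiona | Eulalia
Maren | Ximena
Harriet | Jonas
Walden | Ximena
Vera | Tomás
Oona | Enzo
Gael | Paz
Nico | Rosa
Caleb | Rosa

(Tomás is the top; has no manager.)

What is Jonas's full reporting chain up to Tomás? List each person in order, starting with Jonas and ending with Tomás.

Jonas reports to Eulalia. Eulalia reports to Tomás. Tomás is at the top.

Jonas -> Eulalia -> Tomás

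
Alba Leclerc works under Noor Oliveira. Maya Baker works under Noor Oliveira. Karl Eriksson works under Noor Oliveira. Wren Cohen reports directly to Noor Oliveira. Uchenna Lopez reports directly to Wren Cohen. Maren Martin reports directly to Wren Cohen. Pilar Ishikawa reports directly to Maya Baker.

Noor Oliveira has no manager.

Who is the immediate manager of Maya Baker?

Noor Oliveira

Maya Baker reports directly to Noor Oliveira.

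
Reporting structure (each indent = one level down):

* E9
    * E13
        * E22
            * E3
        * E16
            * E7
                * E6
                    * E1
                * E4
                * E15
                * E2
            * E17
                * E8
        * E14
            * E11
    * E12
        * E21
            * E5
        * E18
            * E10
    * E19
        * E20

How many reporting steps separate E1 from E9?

Chain from E1 up to E9: E1 → E6 → E7 → E16 → E13 → E9. That is 5 steps up, so E1 is 5 levels below E9.

5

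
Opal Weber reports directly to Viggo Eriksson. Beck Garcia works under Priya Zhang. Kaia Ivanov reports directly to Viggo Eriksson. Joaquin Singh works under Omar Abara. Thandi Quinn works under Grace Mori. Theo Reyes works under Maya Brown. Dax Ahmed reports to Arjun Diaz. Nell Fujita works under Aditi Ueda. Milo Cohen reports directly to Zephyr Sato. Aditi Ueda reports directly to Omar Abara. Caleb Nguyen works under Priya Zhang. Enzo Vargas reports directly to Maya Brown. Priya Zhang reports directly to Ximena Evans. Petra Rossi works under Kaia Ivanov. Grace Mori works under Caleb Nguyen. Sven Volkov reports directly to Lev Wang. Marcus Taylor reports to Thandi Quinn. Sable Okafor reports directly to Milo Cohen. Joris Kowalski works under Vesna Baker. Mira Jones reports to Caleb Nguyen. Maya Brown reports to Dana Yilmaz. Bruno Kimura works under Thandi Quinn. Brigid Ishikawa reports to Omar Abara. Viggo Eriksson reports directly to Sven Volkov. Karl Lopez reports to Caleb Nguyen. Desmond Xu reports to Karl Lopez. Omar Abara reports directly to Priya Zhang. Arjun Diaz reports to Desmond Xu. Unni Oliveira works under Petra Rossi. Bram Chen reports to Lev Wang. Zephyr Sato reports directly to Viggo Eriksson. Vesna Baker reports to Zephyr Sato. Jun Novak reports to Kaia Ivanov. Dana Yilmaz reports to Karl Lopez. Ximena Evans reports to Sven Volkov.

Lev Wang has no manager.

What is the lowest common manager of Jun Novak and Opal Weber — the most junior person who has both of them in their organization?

Viggo Eriksson

Jun Novak's chain of managers is Kaia Ivanov, Viggo Eriksson, Sven Volkov, Lev Wang. Opal Weber's chain of managers is Viggo Eriksson, Sven Volkov, Lev Wang. The first manager that appears in both chains is Viggo Eriksson.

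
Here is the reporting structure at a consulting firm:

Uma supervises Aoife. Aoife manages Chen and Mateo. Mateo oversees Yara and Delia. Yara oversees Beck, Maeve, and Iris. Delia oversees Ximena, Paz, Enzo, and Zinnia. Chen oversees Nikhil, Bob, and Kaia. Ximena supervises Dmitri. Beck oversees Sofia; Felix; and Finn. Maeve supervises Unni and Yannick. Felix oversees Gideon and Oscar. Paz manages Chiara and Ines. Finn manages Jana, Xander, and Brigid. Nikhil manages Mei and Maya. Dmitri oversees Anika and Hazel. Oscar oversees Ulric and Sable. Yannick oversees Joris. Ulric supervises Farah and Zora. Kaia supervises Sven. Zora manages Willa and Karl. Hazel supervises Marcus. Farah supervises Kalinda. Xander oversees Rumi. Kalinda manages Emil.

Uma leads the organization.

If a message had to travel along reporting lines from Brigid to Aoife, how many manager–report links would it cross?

Brigid is in Aoife's organization: the chain from Brigid up to Aoife is Brigid → Finn → Beck → Yara → Mateo → Aoife, which is 5 links.

5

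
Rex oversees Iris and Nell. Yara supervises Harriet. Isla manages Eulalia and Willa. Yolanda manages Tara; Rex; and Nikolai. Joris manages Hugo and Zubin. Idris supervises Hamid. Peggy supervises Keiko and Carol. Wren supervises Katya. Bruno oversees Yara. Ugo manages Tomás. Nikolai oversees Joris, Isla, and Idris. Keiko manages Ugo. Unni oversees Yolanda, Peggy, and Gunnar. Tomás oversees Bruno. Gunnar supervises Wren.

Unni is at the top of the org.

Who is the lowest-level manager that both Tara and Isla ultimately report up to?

Yolanda

Tara's chain of managers is Yolanda, Unni. Isla's chain of managers is Nikolai, Yolanda, Unni. The first manager that appears in both chains is Yolanda.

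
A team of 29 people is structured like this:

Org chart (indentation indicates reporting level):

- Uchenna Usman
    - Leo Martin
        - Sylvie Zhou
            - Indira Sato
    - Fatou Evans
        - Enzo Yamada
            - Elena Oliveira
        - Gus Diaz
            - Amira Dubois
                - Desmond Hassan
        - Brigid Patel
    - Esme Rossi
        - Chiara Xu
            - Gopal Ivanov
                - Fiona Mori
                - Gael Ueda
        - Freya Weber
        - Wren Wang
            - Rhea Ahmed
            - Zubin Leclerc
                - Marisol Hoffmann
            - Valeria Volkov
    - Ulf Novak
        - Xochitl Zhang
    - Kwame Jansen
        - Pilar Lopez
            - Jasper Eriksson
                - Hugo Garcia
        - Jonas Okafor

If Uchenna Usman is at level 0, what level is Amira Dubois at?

3

Chain from Amira Dubois up to Uchenna Usman: Amira Dubois → Gus Diaz → Fatou Evans → Uchenna Usman. That is 3 steps up, so Amira Dubois is 3 levels below Uchenna Usman.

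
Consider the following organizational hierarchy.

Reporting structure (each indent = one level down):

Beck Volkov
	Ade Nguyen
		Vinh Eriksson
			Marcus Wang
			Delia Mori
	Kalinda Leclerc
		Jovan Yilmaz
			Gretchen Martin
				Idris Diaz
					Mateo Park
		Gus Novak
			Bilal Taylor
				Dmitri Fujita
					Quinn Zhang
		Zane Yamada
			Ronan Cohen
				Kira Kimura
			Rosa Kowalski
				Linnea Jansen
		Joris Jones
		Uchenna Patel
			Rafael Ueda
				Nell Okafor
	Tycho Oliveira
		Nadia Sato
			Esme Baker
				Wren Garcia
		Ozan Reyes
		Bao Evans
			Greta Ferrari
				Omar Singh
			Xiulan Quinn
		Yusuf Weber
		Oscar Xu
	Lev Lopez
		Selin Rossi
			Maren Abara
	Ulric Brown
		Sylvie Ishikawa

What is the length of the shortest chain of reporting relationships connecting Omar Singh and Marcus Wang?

7

Omar Singh is 4 levels below Beck Volkov, and Marcus Wang is 3 levels below Beck Volkov (their lowest common manager). The shortest path runs up from Omar Singh to Beck Volkov and back down to Marcus Wang: 4 + 3 = 7 links.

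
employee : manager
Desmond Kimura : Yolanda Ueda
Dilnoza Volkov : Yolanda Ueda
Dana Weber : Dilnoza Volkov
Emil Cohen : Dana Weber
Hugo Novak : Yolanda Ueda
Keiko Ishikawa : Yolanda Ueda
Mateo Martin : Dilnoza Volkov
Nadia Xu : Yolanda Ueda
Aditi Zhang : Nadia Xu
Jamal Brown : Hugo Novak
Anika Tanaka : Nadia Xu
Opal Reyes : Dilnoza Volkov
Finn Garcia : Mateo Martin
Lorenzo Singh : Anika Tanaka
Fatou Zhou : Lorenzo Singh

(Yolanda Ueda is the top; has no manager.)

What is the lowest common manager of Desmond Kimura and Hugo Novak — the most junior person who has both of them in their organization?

Desmond Kimura's chain of managers is Yolanda Ueda. Hugo Novak's chain of managers is Yolanda Ueda. The first manager that appears in both chains is Yolanda Ueda.

Yolanda Ueda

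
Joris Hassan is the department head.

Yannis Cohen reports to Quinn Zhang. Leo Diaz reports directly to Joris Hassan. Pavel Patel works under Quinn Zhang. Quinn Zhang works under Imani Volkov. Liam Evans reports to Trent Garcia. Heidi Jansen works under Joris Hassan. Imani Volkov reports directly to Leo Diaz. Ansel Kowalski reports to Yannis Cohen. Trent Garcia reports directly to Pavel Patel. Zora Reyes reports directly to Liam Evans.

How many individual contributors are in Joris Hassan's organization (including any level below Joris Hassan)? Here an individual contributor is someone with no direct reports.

3

The people in Joris Hassan's organization with no one reporting to them are Ansel Kowalski, Zora Reyes, Heidi Jansen. That is 3.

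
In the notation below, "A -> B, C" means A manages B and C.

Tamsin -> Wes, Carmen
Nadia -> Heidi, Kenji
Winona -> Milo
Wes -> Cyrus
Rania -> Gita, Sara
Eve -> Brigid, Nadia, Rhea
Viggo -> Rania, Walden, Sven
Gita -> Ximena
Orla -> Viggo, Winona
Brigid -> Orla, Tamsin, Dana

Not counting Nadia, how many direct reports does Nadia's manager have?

2

Nadia reports to Eve. Eve's other direct reports are Brigid, Rhea — 2 peers.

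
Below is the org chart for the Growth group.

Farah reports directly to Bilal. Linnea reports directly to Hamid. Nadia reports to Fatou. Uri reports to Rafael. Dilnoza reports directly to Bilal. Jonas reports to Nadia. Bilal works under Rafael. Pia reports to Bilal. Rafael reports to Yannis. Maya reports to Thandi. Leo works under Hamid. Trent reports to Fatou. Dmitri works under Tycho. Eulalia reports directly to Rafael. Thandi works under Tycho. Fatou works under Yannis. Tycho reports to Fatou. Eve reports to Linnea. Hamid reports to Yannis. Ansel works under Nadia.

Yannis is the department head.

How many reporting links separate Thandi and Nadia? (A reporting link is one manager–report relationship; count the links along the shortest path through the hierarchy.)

Thandi is 2 levels below Fatou, and Nadia is 1 level below Fatou (their lowest common manager). The shortest path runs up from Thandi to Fatou and back down to Nadia: 2 + 1 = 3 links.

3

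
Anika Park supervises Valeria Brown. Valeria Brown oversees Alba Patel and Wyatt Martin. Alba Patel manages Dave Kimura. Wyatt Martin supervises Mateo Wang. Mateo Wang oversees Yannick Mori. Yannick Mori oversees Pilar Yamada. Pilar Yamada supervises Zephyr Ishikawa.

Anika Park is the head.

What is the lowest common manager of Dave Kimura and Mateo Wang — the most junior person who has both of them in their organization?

Dave Kimura's chain of managers is Alba Patel, Valeria Brown, Anika Park. Mateo Wang's chain of managers is Wyatt Martin, Valeria Brown, Anika Park. The first manager that appears in both chains is Valeria Brown.

Valeria Brown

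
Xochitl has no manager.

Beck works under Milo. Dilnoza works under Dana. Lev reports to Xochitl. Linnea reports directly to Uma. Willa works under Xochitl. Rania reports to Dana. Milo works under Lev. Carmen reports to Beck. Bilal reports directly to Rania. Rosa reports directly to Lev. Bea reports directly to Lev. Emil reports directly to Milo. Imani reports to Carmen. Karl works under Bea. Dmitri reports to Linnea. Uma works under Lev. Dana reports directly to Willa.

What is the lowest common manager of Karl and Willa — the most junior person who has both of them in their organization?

Xochitl

Karl's chain of managers is Bea, Lev, Xochitl. Willa's chain of managers is Xochitl. The first manager that appears in both chains is Xochitl.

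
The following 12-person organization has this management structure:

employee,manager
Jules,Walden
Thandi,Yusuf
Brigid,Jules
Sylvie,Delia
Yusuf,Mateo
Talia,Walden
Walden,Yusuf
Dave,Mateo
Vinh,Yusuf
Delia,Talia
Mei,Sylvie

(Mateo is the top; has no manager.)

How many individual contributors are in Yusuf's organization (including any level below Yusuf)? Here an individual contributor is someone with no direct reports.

The people in Yusuf's organization with no one reporting to them are Vinh, Brigid, Mei, Thandi. That is 4.

4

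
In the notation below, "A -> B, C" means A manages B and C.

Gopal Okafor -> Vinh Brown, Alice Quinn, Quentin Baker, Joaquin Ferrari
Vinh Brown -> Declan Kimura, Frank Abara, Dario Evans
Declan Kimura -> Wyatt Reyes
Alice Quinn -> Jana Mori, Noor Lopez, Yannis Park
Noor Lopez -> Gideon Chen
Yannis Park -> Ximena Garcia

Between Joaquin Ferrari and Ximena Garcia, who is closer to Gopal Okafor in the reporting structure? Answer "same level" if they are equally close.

Joaquin Ferrari

Joaquin Ferrari is 1 level below Gopal Okafor; Ximena Garcia is 3. Joaquin Ferrari is higher.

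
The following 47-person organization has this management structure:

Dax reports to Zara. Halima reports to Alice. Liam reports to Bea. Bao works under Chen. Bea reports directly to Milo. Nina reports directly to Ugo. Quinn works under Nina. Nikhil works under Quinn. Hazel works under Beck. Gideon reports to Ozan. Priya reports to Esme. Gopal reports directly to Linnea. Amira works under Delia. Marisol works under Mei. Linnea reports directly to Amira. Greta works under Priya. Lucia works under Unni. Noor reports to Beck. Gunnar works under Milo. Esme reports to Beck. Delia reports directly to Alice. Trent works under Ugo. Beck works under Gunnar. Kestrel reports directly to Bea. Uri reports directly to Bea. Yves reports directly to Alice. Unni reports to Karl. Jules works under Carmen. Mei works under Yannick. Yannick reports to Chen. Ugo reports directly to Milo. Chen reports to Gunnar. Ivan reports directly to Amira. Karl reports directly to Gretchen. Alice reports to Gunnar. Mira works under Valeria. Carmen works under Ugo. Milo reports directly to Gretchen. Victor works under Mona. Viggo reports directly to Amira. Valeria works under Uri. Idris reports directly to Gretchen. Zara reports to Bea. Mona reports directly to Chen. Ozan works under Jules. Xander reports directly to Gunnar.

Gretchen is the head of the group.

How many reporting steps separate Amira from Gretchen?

5

Chain from Amira up to Gretchen: Amira → Delia → Alice → Gunnar → Milo → Gretchen. That is 5 steps up, so Amira is 5 levels below Gretchen.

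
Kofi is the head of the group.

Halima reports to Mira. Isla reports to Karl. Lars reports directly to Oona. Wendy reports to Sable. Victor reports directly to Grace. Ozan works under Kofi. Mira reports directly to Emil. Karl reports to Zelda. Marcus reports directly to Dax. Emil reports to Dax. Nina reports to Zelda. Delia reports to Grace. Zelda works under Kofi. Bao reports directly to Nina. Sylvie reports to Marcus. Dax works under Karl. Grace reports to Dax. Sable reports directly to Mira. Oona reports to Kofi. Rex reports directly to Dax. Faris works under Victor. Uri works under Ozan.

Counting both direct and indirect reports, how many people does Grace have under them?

3

Grace directly manages Victor, Delia. Under Victor: Faris (1). Delia has no reports. So Grace's organization is 2 direct reports plus everyone under them: 2 + 1 = 3.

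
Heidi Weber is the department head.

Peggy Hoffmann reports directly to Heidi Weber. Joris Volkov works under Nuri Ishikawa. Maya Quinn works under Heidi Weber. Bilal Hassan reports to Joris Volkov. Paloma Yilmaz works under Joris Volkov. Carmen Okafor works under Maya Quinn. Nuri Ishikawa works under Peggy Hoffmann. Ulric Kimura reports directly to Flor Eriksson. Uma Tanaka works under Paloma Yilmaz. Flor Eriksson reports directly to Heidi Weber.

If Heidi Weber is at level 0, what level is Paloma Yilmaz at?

Chain from Paloma Yilmaz up to Heidi Weber: Paloma Yilmaz → Joris Volkov → Nuri Ishikawa → Peggy Hoffmann → Heidi Weber. That is 4 steps up, so Paloma Yilmaz is 4 levels below Heidi Weber.

4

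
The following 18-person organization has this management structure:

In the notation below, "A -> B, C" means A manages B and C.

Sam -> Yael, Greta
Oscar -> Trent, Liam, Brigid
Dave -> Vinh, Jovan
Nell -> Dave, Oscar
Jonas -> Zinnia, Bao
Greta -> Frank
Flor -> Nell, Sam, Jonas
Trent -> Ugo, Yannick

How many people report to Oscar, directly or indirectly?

5

Oscar directly manages Trent, Liam, Brigid. Under Trent: Yannick, Ugo (2). Liam has no reports. Brigid has no reports. So Oscar's organization is 3 direct reports plus everyone under them: 3 + 1 + 1 = 5.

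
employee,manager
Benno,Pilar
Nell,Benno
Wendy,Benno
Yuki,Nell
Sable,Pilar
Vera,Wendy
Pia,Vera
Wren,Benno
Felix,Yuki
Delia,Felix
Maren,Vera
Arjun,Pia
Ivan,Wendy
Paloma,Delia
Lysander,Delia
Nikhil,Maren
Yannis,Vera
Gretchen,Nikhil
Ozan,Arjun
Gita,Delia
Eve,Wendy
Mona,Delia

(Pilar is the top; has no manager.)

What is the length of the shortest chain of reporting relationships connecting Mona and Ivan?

Mona is 5 levels below Benno, and Ivan is 2 levels below Benno (their lowest common manager). The shortest path runs up from Mona to Benno and back down to Ivan: 5 + 2 = 7 links.

7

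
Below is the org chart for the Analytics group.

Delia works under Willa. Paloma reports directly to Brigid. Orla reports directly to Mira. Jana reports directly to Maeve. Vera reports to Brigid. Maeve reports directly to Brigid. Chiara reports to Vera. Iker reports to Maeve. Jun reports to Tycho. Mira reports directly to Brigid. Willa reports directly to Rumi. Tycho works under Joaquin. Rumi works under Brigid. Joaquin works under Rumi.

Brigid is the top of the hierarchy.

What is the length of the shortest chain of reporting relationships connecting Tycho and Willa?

3

Tycho is 2 levels below Rumi, and Willa is 1 level below Rumi (their lowest common manager). The shortest path runs up from Tycho to Rumi and back down to Willa: 2 + 1 = 3 links.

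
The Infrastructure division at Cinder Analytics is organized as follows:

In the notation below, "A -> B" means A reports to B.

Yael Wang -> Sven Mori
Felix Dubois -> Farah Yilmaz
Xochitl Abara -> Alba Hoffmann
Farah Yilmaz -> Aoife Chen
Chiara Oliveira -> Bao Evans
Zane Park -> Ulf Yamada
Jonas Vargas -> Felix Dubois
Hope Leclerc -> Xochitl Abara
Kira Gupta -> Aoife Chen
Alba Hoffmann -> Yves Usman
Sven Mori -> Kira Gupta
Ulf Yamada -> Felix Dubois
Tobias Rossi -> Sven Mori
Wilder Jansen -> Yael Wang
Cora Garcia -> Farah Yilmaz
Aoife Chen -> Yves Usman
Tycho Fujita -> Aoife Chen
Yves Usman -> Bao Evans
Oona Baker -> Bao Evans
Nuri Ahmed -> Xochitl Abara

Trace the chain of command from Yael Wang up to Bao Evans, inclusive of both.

Yael Wang -> Sven Mori -> Kira Gupta -> Aoife Chen -> Yves Usman -> Bao Evans

Yael Wang reports to Sven Mori. Sven Mori reports to Kira Gupta. Kira Gupta reports to Aoife Chen. Aoife Chen reports to Yves Usman. Yves Usman reports to Bao Evans. Bao Evans is at the top.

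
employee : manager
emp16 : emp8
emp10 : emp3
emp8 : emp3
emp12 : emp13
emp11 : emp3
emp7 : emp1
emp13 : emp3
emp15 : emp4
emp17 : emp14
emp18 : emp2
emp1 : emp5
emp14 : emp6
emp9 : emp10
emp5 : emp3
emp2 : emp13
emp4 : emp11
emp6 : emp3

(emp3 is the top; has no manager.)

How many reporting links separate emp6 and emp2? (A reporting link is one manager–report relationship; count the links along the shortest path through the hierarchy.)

emp6 is 1 level below emp3, and emp2 is 2 levels below emp3 (their lowest common manager). The shortest path runs up from emp6 to emp3 and back down to emp2: 1 + 2 = 3 links.

3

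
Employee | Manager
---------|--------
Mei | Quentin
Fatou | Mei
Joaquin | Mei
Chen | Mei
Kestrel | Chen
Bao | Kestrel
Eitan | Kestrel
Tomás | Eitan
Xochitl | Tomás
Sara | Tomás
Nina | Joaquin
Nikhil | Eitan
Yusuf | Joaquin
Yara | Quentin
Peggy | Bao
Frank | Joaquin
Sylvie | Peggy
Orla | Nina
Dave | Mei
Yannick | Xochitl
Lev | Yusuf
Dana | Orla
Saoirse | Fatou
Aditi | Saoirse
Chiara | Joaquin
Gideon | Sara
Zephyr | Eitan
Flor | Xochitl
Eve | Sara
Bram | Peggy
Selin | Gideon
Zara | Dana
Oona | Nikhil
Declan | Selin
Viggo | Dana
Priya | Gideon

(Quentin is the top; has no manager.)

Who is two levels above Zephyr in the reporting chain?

Zephyr reports to Eitan, and Eitan reports to Kestrel. So Zephyr's skip-level manager is Kestrel.

Kestrel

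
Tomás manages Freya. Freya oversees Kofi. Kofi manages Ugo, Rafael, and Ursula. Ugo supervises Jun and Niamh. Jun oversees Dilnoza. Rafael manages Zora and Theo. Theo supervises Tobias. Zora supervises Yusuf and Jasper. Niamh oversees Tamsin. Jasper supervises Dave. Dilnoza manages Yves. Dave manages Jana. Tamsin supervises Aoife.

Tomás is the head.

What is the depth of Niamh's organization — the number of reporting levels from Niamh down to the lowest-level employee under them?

2

The longest chain under Niamh runs Niamh → Tamsin → Aoife, which is 2 levels below Niamh.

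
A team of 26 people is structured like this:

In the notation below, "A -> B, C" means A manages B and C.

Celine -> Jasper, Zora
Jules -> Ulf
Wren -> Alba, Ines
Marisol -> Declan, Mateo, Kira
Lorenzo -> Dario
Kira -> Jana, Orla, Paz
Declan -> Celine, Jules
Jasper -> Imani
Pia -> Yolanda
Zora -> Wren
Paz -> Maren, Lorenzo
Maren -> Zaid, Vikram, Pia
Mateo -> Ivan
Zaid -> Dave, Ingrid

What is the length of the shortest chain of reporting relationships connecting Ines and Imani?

Ines is 3 levels below Celine, and Imani is 2 levels below Celine (their lowest common manager). The shortest path runs up from Ines to Celine and back down to Imani: 3 + 2 = 5 links.

5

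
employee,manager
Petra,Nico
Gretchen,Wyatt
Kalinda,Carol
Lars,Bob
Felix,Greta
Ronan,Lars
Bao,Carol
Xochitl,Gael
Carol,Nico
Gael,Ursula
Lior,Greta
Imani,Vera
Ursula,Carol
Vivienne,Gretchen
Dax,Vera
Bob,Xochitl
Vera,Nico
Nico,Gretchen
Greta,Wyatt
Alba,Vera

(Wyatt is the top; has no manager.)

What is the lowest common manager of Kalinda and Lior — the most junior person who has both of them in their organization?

Wyatt

Kalinda's chain of managers is Carol, Nico, Gretchen, Wyatt. Lior's chain of managers is Greta, Wyatt. The first manager that appears in both chains is Wyatt.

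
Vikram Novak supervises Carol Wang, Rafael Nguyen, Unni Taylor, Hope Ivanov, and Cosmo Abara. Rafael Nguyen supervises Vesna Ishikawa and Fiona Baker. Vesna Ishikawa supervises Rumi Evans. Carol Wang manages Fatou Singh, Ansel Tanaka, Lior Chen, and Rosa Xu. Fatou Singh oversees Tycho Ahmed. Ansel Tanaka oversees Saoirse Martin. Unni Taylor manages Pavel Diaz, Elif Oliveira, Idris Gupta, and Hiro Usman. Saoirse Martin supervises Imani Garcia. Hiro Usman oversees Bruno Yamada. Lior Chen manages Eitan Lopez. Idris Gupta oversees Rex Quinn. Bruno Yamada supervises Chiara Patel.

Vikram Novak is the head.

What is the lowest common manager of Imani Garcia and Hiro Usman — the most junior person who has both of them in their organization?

Vikram Novak

Imani Garcia's chain of managers is Saoirse Martin, Ansel Tanaka, Carol Wang, Vikram Novak. Hiro Usman's chain of managers is Unni Taylor, Vikram Novak. The first manager that appears in both chains is Vikram Novak.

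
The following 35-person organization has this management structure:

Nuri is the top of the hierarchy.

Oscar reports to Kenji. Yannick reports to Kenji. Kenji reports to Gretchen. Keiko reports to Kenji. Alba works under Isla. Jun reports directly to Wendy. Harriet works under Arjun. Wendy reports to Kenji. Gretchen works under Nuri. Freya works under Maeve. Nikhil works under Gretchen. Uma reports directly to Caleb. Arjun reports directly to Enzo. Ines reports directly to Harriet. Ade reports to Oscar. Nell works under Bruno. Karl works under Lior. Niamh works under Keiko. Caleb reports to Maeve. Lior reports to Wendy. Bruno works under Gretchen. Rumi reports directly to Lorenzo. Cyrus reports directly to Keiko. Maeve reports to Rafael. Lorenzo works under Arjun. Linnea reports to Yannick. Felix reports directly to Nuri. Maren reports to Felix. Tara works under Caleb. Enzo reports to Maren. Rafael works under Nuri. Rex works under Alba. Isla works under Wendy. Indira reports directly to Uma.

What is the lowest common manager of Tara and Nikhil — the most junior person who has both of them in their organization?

Tara's chain of managers is Caleb, Maeve, Rafael, Nuri. Nikhil's chain of managers is Gretchen, Nuri. The first manager that appears in both chains is Nuri.

Nuri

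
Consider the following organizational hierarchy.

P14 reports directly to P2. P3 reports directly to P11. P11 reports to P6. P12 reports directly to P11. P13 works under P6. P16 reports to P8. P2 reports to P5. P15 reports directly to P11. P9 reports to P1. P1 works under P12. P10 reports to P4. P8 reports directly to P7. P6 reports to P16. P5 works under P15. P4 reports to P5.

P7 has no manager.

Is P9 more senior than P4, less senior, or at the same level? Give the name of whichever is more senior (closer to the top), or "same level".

same level

Both P9 and P4 are 7 levels below P7.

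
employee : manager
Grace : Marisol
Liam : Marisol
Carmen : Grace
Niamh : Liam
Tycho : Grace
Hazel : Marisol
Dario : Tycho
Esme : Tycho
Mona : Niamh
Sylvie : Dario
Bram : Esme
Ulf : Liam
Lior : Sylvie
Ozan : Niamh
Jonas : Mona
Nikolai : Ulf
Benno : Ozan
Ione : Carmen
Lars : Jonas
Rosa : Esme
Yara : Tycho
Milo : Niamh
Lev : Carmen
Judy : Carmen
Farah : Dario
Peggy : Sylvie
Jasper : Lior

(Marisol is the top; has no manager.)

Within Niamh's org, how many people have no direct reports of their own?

3

The people in Niamh's organization with no one reporting to them are Milo, Benno, Lars. That is 3.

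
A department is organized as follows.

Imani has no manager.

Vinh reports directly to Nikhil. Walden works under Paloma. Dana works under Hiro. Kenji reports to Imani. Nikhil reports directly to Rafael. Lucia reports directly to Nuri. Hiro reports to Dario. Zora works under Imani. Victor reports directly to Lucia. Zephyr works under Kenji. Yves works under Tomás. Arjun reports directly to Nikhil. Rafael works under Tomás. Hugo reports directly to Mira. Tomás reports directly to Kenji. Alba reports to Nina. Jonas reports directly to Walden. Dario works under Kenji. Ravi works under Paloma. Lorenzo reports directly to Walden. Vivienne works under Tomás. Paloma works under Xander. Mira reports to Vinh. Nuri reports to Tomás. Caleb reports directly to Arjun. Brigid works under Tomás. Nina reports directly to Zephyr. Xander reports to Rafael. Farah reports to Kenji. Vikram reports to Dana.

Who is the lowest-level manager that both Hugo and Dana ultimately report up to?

Kenji

Hugo's chain of managers is Mira, Vinh, Nikhil, Rafael, Tomás, Kenji, Imani. Dana's chain of managers is Hiro, Dario, Kenji, Imani. The first manager that appears in both chains is Kenji.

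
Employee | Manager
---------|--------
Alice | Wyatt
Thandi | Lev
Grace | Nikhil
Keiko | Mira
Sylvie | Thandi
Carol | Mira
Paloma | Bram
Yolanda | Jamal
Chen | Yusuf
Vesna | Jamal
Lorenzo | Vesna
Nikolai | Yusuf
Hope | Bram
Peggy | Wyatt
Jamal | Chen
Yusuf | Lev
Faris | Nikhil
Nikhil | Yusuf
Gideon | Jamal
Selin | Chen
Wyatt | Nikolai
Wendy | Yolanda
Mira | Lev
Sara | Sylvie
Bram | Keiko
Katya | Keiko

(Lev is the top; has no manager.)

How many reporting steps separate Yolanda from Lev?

4

Chain from Yolanda up to Lev: Yolanda → Jamal → Chen → Yusuf → Lev. That is 4 steps up, so Yolanda is 4 levels below Lev.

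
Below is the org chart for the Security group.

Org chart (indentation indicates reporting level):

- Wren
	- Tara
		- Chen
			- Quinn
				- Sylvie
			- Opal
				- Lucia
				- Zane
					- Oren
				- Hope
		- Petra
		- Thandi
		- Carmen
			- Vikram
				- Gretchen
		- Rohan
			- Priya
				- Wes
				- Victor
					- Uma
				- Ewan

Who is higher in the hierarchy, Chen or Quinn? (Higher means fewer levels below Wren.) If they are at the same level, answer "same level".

Chen is 2 levels below Wren; Quinn is 3. Chen is higher.

Chen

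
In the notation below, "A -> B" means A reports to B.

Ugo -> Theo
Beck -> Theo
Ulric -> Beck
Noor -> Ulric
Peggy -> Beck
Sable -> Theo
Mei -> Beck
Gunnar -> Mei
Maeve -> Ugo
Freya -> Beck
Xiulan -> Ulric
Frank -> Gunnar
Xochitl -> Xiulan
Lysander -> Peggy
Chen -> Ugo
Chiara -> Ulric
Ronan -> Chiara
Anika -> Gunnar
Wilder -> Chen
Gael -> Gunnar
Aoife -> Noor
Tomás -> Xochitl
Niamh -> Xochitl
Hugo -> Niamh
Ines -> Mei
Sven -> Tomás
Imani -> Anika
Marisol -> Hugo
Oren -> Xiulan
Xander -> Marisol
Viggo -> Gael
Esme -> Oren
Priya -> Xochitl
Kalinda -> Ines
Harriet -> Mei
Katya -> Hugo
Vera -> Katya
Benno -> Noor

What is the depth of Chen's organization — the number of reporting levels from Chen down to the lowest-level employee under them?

The longest chain under Chen runs Chen → Wilder, which is 1 level below Chen.

1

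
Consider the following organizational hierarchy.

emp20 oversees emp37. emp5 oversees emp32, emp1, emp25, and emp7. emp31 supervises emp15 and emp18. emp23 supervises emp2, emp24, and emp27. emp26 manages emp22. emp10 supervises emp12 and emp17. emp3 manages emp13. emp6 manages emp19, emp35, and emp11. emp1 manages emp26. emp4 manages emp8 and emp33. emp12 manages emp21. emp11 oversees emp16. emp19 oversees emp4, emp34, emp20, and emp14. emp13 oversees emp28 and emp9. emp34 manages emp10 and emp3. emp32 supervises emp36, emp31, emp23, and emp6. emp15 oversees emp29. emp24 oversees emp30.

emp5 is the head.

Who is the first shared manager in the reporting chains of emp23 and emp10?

emp32

emp23's chain of managers is emp32, emp5. emp10's chain of managers is emp34, emp19, emp6, emp32, emp5. The first manager that appears in both chains is emp32.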